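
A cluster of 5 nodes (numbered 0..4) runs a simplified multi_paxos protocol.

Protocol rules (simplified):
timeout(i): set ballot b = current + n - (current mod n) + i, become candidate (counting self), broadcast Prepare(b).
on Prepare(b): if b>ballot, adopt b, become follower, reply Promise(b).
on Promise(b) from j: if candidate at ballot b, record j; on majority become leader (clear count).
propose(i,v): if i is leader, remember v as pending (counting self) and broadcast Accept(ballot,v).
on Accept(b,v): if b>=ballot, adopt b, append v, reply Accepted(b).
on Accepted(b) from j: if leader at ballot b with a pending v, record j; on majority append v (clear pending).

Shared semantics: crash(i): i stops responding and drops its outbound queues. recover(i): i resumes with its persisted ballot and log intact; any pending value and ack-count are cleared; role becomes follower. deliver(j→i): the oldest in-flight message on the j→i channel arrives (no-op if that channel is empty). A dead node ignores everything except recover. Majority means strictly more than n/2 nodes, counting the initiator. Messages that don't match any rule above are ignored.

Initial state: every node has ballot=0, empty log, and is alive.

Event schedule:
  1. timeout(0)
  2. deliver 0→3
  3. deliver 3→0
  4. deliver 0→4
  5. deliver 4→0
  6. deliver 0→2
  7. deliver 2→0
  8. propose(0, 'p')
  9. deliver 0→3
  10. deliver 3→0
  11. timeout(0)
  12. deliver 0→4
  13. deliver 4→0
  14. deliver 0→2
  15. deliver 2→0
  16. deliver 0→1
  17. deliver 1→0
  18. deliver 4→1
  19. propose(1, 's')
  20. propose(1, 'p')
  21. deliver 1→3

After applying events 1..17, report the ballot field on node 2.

[1] timeout(0) → N0(cand b5 [-])
[2] deliver 0→3 → N3(foll b5 [-])
[3] deliver 3→0 → ∅
[4] deliver 0→4 → N4(foll b5 [-])
[5] deliver 4→0 → N0(lead b5 [-])
[6] deliver 0→2 → N2(foll b5 [-])
[7] deliver 2→0 → ∅
[8] propose(0,'p') → ∅
[9] deliver 0→3 → N3(foll b5 [p])
[10] deliver 3→0 → ∅
[11] timeout(0) → N0(cand b10 [-])
[12] deliver 0→4 → N4(foll b5 [p])
[13] deliver 4→0 → ∅
[14] deliver 0→2 → N2(foll b5 [p])
[15] deliver 2→0 → ∅
[16] deliver 0→1 → N1(foll b5 [-])
[17] deliver 1→0 → ∅

5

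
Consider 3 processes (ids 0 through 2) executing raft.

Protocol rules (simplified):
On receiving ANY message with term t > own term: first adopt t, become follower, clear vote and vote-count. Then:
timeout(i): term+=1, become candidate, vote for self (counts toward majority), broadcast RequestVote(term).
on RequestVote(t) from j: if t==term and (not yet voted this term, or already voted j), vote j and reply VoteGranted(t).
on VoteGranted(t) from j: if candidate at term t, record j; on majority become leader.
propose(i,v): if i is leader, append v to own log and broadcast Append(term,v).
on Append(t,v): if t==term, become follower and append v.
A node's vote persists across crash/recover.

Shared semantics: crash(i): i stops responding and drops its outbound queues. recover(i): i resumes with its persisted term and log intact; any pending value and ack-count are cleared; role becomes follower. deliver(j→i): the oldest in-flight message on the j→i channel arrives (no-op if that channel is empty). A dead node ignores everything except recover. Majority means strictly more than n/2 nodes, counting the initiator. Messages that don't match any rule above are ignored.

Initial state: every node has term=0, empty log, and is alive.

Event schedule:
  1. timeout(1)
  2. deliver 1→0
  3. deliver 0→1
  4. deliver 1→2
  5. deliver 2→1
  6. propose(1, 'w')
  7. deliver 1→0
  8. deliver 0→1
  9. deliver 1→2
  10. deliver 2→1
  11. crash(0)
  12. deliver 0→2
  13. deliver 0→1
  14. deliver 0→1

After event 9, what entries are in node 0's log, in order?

e1 timeout(1): 1[cand,t=1,-]
e2 deliver 1→0: 0[foll,t=1,-]
e3 deliver 0→1: 1[lead,t=1,-]
e4 deliver 1→2: 2[foll,t=1,-]
e5 deliver 2→1: ·
e6 propose(1,'w'): 1[lead,t=1,w]
e7 deliver 1→0: 0[foll,t=1,w]
e8 deliver 0→1: ·
e9 deliver 1→2: 2[foll,t=1,w]

w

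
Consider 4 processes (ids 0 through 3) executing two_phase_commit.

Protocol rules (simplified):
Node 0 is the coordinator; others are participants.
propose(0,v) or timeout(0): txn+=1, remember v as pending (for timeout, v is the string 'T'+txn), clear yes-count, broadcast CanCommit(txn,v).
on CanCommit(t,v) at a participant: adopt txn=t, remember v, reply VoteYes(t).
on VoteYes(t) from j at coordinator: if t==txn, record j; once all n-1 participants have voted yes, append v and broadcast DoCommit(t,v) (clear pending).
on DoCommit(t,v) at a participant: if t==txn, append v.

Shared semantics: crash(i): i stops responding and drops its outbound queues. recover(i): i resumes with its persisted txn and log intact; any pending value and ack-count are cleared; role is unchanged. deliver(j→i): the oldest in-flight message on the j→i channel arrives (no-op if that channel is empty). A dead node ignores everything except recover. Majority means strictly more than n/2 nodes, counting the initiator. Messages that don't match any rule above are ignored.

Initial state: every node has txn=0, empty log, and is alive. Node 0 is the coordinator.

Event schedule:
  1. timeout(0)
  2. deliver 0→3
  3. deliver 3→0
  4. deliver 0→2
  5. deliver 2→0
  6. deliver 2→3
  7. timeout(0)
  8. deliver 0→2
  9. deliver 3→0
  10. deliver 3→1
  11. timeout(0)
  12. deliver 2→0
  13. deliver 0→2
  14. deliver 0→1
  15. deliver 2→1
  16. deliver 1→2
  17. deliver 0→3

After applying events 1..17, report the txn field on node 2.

3

1. timeout(0):  <0:coor t1 ->
2. deliver 0→3:  <3:part t1 ->
3. deliver 3→0:  nop
4. deliver 0→2:  <2:part t1 ->
5. deliver 2→0:  nop
6. deliver 2→3:  nop
7. timeout(0):  <0:coor t2 ->
8. deliver 0→2:  <2:part t2 ->
9. deliver 3→0:  nop
10. deliver 3→1:  nop
11. timeout(0):  <0:coor t3 ->
12. deliver 2→0:  nop
13. deliver 0→2:  <2:part t3 ->
14. deliver 0→1:  <1:part t1 ->
15. deliver 2→1:  nop
16. deliver 1→2:  nop
17. deliver 0→3:  <3:part t2 ->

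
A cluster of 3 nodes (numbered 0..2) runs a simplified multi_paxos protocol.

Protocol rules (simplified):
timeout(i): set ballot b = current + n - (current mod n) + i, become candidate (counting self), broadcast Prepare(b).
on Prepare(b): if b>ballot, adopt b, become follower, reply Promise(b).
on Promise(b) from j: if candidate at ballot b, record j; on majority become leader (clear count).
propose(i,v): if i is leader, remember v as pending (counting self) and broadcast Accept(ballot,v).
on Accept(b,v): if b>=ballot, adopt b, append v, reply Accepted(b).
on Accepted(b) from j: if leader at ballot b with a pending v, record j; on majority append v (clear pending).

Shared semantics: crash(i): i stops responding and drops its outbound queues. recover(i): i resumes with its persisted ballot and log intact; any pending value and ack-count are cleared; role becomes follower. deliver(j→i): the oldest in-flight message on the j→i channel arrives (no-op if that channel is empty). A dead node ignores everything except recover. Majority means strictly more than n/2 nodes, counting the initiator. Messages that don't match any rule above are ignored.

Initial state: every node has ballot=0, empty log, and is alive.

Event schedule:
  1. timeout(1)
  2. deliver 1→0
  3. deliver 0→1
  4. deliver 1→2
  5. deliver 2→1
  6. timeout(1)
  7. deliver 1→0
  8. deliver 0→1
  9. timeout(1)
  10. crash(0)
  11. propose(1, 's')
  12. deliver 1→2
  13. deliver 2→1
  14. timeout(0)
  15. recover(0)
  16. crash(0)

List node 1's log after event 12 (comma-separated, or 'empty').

after 1 — timeout(1): n1:cand/b4/[-]
after 2 — deliver 1→0: n0:foll/b4/[-]
after 3 — deliver 0→1: n1:lead/b4/[-]
after 4 — deliver 1→2: n2:foll/b4/[-]
after 5 — deliver 2→1: ·
after 6 — timeout(1): n1:cand/b7/[-]
after 7 — deliver 1→0: n0:foll/b7/[-]
after 8 — deliver 0→1: n1:lead/b7/[-]
after 9 — timeout(1): n1:cand/b10/[-]
after 10 — crash(0): n0:✗foll/b7/[-]
after 11 — propose(1,'s'): ·
after 12 — deliver 1→2: n2:foll/b7/[-]

empty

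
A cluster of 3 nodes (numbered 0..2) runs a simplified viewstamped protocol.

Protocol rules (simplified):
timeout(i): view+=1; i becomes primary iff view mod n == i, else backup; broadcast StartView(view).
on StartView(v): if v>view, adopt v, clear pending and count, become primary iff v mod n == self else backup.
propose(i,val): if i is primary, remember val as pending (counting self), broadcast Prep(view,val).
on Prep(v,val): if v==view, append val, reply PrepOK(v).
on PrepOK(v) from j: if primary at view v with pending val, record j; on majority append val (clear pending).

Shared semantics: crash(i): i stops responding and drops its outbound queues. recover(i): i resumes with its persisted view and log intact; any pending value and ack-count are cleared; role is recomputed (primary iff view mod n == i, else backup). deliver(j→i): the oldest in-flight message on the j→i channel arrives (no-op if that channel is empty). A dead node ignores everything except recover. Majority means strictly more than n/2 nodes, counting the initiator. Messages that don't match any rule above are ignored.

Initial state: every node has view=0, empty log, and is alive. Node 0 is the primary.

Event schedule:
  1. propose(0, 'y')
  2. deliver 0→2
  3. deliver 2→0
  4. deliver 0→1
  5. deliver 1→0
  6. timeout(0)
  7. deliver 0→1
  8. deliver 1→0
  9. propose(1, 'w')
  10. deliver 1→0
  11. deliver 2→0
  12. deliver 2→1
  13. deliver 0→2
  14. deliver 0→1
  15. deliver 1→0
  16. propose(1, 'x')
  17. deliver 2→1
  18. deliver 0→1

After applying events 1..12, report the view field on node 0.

e1 propose(0,'y'): ·
e2 deliver 0→2: 2[back,v=0,y]
e3 deliver 2→0: 0[prim,v=0,y]
e4 deliver 0→1: 1[back,v=0,y]
e5 deliver 1→0: ·
e6 timeout(0): 0[back,v=1,y]
e7 deliver 0→1: 1[prim,v=1,y]
e8 deliver 1→0: ·
e9 propose(1,'w'): ·
e10 deliver 1→0: 0[back,v=1,y,w]
e11 deliver 2→0: ·
e12 deliver 2→1: ·

1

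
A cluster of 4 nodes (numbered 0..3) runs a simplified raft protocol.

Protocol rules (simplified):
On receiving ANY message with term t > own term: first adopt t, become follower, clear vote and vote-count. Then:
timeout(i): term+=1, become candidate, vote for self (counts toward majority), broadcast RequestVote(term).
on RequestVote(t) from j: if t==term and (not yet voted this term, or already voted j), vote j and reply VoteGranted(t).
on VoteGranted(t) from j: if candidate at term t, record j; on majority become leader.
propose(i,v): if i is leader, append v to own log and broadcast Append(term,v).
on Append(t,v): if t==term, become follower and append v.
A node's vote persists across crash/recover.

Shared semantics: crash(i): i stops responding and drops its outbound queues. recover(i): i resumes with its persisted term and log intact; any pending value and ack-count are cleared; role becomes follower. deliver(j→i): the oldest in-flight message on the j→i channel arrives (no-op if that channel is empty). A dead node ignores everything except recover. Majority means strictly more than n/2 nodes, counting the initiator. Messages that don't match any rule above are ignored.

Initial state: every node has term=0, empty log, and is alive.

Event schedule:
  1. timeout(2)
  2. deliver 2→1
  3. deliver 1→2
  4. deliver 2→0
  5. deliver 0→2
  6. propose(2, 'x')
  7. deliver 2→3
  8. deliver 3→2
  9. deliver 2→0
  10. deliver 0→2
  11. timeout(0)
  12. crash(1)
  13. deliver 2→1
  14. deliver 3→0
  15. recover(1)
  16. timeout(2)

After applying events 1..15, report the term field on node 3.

after 1 — timeout(2): n2:cand/t1/[-]
after 2 — deliver 2→1: n1:foll/t1/[-]
after 3 — deliver 1→2: ·
after 4 — deliver 2→0: n0:foll/t1/[-]
after 5 — deliver 0→2: n2:lead/t1/[-]
after 6 — propose(2,'x'): n2:lead/t1/[x]
after 7 — deliver 2→3: n3:foll/t1/[-]
after 8 — deliver 3→2: ·
after 9 — deliver 2→0: n0:foll/t1/[x]
after 10 — deliver 0→2: ·
after 11 — timeout(0): n0:cand/t2/[x]
after 12 — crash(1): n1:✗foll/t1/[-]
after 13 — deliver 2→1: ·
after 14 — deliver 3→0: ·
after 15 — recover(1): n1:foll/t1/[-]

1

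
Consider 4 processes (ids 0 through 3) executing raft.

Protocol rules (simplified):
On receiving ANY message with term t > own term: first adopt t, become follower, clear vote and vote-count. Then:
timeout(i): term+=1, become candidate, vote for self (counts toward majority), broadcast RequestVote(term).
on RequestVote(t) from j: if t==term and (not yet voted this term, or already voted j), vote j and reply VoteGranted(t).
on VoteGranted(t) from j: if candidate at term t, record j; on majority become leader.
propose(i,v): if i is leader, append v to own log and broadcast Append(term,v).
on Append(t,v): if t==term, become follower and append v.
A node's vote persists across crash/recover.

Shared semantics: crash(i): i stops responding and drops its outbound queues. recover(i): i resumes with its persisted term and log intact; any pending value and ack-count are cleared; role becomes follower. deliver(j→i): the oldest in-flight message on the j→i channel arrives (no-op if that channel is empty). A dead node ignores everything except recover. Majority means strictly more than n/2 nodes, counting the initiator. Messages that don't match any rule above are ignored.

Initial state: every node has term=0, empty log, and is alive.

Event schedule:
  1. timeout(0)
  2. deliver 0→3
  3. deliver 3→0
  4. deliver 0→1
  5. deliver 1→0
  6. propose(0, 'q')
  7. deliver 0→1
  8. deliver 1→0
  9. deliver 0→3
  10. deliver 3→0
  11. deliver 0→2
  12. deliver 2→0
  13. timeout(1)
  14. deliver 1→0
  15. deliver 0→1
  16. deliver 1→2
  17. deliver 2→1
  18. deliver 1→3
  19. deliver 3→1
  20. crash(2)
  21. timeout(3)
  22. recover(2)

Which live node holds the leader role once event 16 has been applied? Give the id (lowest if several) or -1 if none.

step 1 timeout(0): 0={cand,t=1,log=-}
step 2 deliver 0→3: 3={foll,t=1,log=-}
step 3 deliver 3→0: —
step 4 deliver 0→1: 1={foll,t=1,log=-}
step 5 deliver 1→0: 0={lead,t=1,log=-}
step 6 propose(0,'q'): 0={lead,t=1,log=q}
step 7 deliver 0→1: 1={foll,t=1,log=q}
step 8 deliver 1→0: —
step 9 deliver 0→3: 3={foll,t=1,log=q}
step 10 deliver 3→0: —
step 11 deliver 0→2: 2={foll,t=1,log=-}
step 12 deliver 2→0: —
step 13 timeout(1): 1={cand,t=2,log=q}
step 14 deliver 1→0: 0={foll,t=2,log=q}
step 15 deliver 0→1: —
step 16 deliver 1→2: 2={foll,t=2,log=-}

-1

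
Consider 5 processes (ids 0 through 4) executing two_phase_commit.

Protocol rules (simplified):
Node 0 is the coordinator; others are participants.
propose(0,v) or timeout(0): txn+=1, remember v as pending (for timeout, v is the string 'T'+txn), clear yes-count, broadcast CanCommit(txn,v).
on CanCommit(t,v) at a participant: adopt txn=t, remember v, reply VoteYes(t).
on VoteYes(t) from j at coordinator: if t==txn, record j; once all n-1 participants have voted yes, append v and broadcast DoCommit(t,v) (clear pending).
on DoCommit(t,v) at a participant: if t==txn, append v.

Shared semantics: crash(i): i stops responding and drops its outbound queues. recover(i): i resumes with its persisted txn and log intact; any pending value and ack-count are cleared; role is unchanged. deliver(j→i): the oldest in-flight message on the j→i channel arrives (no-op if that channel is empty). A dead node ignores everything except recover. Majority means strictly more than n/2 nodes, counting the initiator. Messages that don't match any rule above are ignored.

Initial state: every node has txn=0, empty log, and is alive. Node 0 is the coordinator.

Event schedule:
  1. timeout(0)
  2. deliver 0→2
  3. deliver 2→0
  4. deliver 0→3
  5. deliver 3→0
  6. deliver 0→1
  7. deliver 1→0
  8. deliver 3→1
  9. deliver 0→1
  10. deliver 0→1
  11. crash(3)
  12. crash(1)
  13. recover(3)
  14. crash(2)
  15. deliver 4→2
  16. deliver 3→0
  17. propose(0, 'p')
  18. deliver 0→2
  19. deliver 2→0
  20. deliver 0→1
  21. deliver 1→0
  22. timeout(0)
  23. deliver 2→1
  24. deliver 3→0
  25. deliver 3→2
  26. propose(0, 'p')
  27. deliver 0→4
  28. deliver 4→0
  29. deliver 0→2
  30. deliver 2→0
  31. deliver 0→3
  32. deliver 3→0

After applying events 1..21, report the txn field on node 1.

1

after 1 — timeout(0): n0:coor/t1/[-]
after 2 — deliver 0→2: n2:part/t1/[-]
after 3 — deliver 2→0: ·
after 4 — deliver 0→3: n3:part/t1/[-]
after 5 — deliver 3→0: ·
after 6 — deliver 0→1: n1:part/t1/[-]
after 7 — deliver 1→0: ·
after 8 — deliver 3→1: ·
after 9 — deliver 0→1: ·
after 10 — deliver 0→1: ·
after 11 — crash(3): n3:✗part/t1/[-]
after 12 — crash(1): n1:✗part/t1/[-]
after 13 — recover(3): n3:part/t1/[-]
after 14 — crash(2): n2:✗part/t1/[-]
after 15 — deliver 4→2: ·
after 16 — deliver 3→0: ·
after 17 — propose(0,'p'): n0:coor/t2/[-]
after 18 — deliver 0→2: ·
after 19 — deliver 2→0: ·
after 20 — deliver 0→1: ·
after 21 — deliver 1→0: ·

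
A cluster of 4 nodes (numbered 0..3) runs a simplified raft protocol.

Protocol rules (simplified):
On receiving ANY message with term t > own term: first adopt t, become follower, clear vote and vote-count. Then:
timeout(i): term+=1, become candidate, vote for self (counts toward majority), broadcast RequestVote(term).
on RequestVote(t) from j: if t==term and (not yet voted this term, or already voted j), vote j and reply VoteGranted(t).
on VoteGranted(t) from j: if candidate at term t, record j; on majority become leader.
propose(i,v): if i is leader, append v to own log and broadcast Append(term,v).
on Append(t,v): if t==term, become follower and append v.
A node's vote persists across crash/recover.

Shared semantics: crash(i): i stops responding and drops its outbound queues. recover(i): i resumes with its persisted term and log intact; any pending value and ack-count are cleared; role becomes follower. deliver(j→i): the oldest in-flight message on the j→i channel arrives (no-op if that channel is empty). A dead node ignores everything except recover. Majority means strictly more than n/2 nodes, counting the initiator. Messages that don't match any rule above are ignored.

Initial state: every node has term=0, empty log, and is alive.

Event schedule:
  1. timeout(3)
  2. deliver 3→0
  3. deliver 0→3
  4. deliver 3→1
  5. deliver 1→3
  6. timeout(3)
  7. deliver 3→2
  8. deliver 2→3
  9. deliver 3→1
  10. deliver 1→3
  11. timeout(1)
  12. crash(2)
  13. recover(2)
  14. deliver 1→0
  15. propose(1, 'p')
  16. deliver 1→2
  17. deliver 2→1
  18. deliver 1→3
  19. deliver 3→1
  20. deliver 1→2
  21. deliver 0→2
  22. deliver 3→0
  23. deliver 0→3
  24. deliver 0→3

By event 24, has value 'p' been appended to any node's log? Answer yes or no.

e1 timeout(3): 3[cand,t=1,-]
e2 deliver 3→0: 0[foll,t=1,-]
e3 deliver 0→3: ·
e4 deliver 3→1: 1[foll,t=1,-]
e5 deliver 1→3: 3[lead,t=1,-]
e6 timeout(3): 3[cand,t=2,-]
e7 deliver 3→2: 2[foll,t=1,-]
e8 deliver 2→3: ·
e9 deliver 3→1: 1[foll,t=2,-]
e10 deliver 1→3: ·
e11 timeout(1): 1[cand,t=3,-]
e12 crash(2): 2[✗foll,t=1,-]
e13 recover(2): 2[foll,t=1,-]
e14 deliver 1→0: 0[foll,t=3,-]
e15 propose(1,'p'): ·
e16 deliver 1→2: 2[foll,t=3,-]
e17 deliver 2→1: ·
e18 deliver 1→3: 3[foll,t=3,-]
e19 deliver 3→1: 1[lead,t=3,-]
e20 deliver 1→2: ·
e21 deliver 0→2: ·
e22 deliver 3→0: ·
e23 deliver 0→3: ·
e24 deliver 0→3: ·

no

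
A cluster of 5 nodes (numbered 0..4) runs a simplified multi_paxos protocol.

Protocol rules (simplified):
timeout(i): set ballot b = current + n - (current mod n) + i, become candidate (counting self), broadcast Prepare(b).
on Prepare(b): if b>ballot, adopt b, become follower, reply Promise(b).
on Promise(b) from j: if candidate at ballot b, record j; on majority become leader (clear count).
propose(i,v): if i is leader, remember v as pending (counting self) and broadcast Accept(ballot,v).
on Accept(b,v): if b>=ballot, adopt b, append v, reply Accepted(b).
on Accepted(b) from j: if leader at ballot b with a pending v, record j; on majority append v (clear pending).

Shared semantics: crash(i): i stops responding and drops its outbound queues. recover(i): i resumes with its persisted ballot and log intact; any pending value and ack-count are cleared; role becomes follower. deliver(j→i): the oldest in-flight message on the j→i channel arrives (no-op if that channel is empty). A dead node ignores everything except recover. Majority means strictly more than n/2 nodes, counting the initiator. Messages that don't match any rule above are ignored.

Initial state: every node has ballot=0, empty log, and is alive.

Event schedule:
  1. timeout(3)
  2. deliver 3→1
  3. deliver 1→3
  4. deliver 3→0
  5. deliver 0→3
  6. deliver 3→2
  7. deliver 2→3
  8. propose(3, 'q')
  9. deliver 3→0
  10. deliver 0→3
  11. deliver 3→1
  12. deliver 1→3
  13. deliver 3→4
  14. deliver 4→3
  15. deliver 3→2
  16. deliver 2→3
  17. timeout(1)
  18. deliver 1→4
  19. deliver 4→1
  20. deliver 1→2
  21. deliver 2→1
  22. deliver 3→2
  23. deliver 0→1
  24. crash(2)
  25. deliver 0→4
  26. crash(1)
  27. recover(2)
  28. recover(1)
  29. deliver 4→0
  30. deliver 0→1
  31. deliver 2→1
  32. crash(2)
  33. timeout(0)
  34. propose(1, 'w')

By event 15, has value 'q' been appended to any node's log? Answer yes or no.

yes

after 1 — timeout(3): n3:cand/b8/[-]
after 2 — deliver 3→1: n1:foll/b8/[-]
after 3 — deliver 1→3: ·
after 4 — deliver 3→0: n0:foll/b8/[-]
after 5 — deliver 0→3: n3:lead/b8/[-]
after 6 — deliver 3→2: n2:foll/b8/[-]
after 7 — deliver 2→3: ·
after 8 — propose(3,'q'): ·
after 9 — deliver 3→0: n0:foll/b8/[q]
after 10 — deliver 0→3: ·
after 11 — deliver 3→1: n1:foll/b8/[q]
after 12 — deliver 1→3: n3:lead/b8/[q]
after 13 — deliver 3→4: n4:foll/b8/[-]
after 14 — deliver 4→3: ·
after 15 — deliver 3→2: n2:foll/b8/[q]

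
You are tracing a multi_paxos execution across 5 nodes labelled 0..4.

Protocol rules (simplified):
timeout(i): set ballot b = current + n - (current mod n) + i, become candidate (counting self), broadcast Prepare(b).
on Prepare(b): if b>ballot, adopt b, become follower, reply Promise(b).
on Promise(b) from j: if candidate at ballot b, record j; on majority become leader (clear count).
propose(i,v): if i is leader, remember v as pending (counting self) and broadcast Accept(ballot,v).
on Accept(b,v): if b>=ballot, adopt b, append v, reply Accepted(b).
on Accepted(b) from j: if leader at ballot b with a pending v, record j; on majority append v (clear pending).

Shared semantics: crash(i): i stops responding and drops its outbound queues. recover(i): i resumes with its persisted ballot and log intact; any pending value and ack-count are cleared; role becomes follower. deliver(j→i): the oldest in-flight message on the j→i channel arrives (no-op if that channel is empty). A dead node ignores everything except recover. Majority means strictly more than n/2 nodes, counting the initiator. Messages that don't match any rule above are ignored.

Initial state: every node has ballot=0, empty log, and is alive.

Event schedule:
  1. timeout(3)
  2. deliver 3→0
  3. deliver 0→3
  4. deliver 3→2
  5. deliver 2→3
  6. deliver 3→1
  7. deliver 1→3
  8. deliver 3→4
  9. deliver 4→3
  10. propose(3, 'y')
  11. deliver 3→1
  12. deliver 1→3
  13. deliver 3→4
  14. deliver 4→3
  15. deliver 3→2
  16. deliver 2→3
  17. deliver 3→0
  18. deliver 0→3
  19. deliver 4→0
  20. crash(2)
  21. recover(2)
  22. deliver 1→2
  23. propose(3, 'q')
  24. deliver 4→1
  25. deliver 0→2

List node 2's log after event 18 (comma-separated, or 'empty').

[1] timeout(3) → N3(cand b8 [-])
[2] deliver 3→0 → N0(foll b8 [-])
[3] deliver 0→3 → ∅
[4] deliver 3→2 → N2(foll b8 [-])
[5] deliver 2→3 → N3(lead b8 [-])
[6] deliver 3→1 → N1(foll b8 [-])
[7] deliver 1→3 → ∅
[8] deliver 3→4 → N4(foll b8 [-])
[9] deliver 4→3 → ∅
[10] propose(3,'y') → ∅
[11] deliver 3→1 → N1(foll b8 [y])
[12] deliver 1→3 → ∅
[13] deliver 3→4 → N4(foll b8 [y])
[14] deliver 4→3 → N3(lead b8 [y])
[15] deliver 3→2 → N2(foll b8 [y])
[16] deliver 2→3 → ∅
[17] deliver 3→0 → N0(foll b8 [y])
[18] deliver 0→3 → ∅

y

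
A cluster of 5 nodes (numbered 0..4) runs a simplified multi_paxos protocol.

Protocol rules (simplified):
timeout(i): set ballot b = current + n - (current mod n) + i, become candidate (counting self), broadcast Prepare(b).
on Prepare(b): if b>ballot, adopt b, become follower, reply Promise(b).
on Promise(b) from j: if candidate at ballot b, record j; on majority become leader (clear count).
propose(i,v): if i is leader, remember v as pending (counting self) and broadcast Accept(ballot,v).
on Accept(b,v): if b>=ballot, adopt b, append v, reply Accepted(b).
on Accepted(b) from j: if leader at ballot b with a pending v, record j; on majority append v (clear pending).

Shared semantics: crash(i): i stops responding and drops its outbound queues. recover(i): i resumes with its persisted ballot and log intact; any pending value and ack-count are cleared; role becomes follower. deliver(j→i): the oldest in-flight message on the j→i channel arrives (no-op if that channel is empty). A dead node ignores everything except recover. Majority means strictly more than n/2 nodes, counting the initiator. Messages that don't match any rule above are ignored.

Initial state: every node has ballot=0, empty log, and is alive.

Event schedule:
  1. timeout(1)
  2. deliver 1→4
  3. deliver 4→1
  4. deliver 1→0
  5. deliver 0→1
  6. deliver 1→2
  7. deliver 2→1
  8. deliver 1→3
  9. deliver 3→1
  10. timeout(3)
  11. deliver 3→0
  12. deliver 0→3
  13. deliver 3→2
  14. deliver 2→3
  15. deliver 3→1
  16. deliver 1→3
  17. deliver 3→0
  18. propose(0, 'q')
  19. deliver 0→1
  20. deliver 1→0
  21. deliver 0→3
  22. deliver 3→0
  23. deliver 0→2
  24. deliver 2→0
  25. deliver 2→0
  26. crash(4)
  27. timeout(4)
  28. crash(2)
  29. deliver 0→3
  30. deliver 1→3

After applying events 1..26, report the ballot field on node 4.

1. timeout(1):  <1:cand b6 ->
2. deliver 1→4:  <4:foll b6 ->
3. deliver 4→1:  nop
4. deliver 1→0:  <0:foll b6 ->
5. deliver 0→1:  <1:lead b6 ->
6. deliver 1→2:  <2:foll b6 ->
7. deliver 2→1:  nop
8. deliver 1→3:  <3:foll b6 ->
9. deliver 3→1:  nop
10. timeout(3):  <3:cand b13 ->
11. deliver 3→0:  <0:foll b13 ->
12. deliver 0→3:  nop
13. deliver 3→2:  <2:foll b13 ->
14. deliver 2→3:  <3:lead b13 ->
15. deliver 3→1:  <1:foll b13 ->
16. deliver 1→3:  nop
17. deliver 3→0:  nop
18. propose(0,'q'):  nop
19. deliver 0→1:  nop
20. deliver 1→0:  nop
21. deliver 0→3:  nop
22. deliver 3→0:  nop
23. deliver 0→2:  nop
24. deliver 2→0:  nop
25. deliver 2→0:  nop
26. crash(4):  <4:✗foll b6 ->

6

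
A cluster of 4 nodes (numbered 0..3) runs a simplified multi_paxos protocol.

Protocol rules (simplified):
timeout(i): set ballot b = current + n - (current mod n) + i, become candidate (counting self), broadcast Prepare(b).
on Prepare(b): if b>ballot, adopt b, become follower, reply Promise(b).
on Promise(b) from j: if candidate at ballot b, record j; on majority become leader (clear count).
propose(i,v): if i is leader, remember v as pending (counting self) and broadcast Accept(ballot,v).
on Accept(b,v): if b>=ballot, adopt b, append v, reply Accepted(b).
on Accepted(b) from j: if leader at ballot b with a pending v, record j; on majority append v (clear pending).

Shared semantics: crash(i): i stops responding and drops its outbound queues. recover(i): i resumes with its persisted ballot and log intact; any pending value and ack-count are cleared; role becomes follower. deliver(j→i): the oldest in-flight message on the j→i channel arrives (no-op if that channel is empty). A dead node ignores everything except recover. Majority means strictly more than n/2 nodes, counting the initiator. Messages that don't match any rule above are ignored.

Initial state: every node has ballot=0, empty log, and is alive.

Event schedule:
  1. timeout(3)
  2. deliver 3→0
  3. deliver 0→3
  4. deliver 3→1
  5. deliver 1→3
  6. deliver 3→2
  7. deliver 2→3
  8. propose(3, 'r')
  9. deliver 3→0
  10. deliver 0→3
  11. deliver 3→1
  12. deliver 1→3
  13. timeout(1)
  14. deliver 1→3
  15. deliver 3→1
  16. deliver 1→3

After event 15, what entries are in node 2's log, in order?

empty

1. timeout(3):  <3:cand b7 ->
2. deliver 3→0:  <0:foll b7 ->
3. deliver 0→3:  nop
4. deliver 3→1:  <1:foll b7 ->
5. deliver 1→3:  <3:lead b7 ->
6. deliver 3→2:  <2:foll b7 ->
7. deliver 2→3:  nop
8. propose(3,'r'):  nop
9. deliver 3→0:  <0:foll b7 r>
10. deliver 0→3:  nop
11. deliver 3→1:  <1:foll b7 r>
12. deliver 1→3:  <3:lead b7 r>
13. timeout(1):  <1:cand b9 r>
14. deliver 1→3:  <3:foll b9 r>
15. deliver 3→1:  nop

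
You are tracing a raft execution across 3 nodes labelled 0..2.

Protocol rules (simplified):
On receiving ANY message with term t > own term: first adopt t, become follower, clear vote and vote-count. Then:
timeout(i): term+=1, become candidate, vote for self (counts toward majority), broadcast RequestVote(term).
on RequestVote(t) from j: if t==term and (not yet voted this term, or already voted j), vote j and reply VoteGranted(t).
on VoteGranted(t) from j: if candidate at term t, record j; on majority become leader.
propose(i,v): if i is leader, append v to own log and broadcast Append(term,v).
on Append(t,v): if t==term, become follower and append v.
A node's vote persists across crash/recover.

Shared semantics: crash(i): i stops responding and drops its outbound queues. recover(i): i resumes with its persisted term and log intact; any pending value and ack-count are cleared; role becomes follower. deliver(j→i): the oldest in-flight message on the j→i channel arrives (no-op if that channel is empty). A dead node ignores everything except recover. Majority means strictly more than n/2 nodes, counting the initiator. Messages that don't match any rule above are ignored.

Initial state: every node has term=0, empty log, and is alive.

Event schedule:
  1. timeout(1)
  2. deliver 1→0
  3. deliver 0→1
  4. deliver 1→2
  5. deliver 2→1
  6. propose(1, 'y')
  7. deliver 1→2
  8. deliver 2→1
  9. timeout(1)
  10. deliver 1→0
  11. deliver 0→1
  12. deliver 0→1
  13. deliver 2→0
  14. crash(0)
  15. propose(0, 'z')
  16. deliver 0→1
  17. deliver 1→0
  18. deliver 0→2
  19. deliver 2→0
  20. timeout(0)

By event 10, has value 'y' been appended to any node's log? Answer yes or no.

1. timeout(1):  <1:cand t1 ->
2. deliver 1→0:  <0:foll t1 ->
3. deliver 0→1:  <1:lead t1 ->
4. deliver 1→2:  <2:foll t1 ->
5. deliver 2→1:  nop
6. propose(1,'y'):  <1:lead t1 y>
7. deliver 1→2:  <2:foll t1 y>
8. deliver 2→1:  nop
9. timeout(1):  <1:cand t2 y>
10. deliver 1→0:  <0:foll t1 y>

yes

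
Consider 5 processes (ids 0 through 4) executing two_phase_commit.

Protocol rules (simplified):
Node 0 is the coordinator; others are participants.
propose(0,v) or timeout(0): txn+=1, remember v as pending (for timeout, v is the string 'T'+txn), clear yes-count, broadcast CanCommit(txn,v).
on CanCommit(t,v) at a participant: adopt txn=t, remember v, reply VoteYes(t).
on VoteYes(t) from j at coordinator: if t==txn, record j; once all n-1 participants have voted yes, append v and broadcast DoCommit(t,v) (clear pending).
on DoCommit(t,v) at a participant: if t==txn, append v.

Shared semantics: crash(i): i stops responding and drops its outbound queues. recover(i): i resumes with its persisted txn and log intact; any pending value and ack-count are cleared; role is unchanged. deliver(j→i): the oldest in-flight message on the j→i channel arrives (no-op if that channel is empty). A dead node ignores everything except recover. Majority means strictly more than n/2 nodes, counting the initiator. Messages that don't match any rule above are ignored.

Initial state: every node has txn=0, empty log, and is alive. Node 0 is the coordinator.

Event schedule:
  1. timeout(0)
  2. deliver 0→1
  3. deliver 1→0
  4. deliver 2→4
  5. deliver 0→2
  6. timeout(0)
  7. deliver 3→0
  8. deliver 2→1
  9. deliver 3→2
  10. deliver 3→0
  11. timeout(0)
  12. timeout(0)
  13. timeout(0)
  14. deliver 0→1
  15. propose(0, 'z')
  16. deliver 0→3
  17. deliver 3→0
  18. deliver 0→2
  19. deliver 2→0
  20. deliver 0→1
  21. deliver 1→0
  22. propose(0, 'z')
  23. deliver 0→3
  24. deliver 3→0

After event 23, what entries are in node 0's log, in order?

e1 timeout(0): 0[coor,t=1,-]
e2 deliver 0→1: 1[part,t=1,-]
e3 deliver 1→0: ·
e4 deliver 2→4: ·
e5 deliver 0→2: 2[part,t=1,-]
e6 timeout(0): 0[coor,t=2,-]
e7 deliver 3→0: ·
e8 deliver 2→1: ·
e9 deliver 3→2: ·
e10 deliver 3→0: ·
e11 timeout(0): 0[coor,t=3,-]
e12 timeout(0): 0[coor,t=4,-]
e13 timeout(0): 0[coor,t=5,-]
e14 deliver 0→1: 1[part,t=2,-]
e15 propose(0,'z'): 0[coor,t=6,-]
e16 deliver 0→3: 3[part,t=1,-]
e17 deliver 3→0: ·
e18 deliver 0→2: 2[part,t=2,-]
e19 deliver 2→0: ·
e20 deliver 0→1: 1[part,t=3,-]
e21 deliver 1→0: ·
e22 propose(0,'z'): 0[coor,t=7,-]
e23 deliver 0→3: 3[part,t=2,-]

empty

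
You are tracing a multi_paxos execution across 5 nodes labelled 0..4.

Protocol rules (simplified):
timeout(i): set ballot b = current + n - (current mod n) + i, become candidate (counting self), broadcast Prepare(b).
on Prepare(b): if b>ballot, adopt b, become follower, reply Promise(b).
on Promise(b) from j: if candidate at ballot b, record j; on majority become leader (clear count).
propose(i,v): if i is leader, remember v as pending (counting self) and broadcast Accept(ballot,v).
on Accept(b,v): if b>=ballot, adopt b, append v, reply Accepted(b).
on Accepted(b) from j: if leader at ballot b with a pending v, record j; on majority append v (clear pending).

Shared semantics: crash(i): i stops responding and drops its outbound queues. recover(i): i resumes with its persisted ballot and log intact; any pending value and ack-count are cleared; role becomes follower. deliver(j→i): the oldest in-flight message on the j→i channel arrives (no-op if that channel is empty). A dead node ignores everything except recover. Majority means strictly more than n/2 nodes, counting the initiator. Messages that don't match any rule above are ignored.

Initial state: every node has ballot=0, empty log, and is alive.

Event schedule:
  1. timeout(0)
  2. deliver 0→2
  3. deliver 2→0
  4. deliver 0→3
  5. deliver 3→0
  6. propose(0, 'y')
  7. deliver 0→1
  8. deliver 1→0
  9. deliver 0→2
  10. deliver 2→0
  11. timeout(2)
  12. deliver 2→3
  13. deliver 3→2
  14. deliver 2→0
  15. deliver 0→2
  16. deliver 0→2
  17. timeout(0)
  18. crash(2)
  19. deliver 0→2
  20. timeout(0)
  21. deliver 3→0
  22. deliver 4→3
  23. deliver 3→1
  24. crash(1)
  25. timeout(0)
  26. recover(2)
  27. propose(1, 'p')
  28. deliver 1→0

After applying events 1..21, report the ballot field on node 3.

[1] timeout(0) → N0(cand b5 [-])
[2] deliver 0→2 → N2(foll b5 [-])
[3] deliver 2→0 → ∅
[4] deliver 0→3 → N3(foll b5 [-])
[5] deliver 3→0 → N0(lead b5 [-])
[6] propose(0,'y') → ∅
[7] deliver 0→1 → N1(foll b5 [-])
[8] deliver 1→0 → ∅
[9] deliver 0→2 → N2(foll b5 [y])
[10] deliver 2→0 → ∅
[11] timeout(2) → N2(cand b12 [y])
[12] deliver 2→3 → N3(foll b12 [-])
[13] deliver 3→2 → ∅
[14] deliver 2→0 → N0(foll b12 [-])
[15] deliver 0→2 → N2(lead b12 [y])
[16] deliver 0→2 → ∅
[17] timeout(0) → N0(cand b15 [-])
[18] crash(2) → N2(✗lead b12 [y])
[19] deliver 0→2 → ∅
[20] timeout(0) → N0(cand b20 [-])
[21] deliver 3→0 → ∅

12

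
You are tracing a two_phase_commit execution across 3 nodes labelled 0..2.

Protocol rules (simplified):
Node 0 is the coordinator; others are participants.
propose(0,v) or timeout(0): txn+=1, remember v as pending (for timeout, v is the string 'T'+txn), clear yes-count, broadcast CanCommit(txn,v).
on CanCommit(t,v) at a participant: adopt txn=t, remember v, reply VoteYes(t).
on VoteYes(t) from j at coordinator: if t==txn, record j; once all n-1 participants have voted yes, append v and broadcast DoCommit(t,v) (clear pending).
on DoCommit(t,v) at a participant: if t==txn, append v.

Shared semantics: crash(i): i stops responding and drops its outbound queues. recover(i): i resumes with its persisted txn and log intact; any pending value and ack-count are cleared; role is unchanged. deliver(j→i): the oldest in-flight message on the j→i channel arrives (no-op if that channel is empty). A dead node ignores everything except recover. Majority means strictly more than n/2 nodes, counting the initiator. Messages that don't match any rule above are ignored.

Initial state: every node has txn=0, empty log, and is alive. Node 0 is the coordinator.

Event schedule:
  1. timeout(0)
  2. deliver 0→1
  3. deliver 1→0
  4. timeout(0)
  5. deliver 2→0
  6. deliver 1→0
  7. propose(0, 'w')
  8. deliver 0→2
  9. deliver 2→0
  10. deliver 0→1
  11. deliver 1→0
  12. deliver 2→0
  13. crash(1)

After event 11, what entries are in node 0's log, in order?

[1] timeout(0) → N0(coor t1 [-])
[2] deliver 0→1 → N1(part t1 [-])
[3] deliver 1→0 → ∅
[4] timeout(0) → N0(coor t2 [-])
[5] deliver 2→0 → ∅
[6] deliver 1→0 → ∅
[7] propose(0,'w') → N0(coor t3 [-])
[8] deliver 0→2 → N2(part t1 [-])
[9] deliver 2→0 → ∅
[10] deliver 0→1 → N1(part t2 [-])
[11] deliver 1→0 → ∅

empty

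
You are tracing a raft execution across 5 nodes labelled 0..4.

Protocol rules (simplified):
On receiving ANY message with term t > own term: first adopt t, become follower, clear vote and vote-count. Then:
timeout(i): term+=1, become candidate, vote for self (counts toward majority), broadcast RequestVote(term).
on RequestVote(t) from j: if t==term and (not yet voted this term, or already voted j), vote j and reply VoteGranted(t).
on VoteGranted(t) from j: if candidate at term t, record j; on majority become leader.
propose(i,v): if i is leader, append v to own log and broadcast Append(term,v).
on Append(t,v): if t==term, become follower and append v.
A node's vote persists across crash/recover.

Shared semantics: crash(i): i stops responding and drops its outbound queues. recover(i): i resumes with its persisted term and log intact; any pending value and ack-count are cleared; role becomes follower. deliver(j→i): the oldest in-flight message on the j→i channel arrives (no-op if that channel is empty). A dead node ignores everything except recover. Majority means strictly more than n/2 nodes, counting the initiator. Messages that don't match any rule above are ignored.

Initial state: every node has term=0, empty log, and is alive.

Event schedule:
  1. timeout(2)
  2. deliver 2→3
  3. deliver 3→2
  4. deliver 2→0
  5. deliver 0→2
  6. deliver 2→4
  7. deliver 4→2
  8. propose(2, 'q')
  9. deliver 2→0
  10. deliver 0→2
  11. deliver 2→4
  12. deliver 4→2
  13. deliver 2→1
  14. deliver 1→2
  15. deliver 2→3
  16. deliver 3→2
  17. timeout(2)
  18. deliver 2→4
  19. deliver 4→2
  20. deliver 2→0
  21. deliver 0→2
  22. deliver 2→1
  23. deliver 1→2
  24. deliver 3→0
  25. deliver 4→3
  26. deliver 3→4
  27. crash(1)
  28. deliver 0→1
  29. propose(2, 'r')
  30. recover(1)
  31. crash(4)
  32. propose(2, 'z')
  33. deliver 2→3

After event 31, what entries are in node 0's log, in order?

q

1. timeout(2):  <2:cand t1 ->
2. deliver 2→3:  <3:foll t1 ->
3. deliver 3→2:  nop
4. deliver 2→0:  <0:foll t1 ->
5. deliver 0→2:  <2:lead t1 ->
6. deliver 2→4:  <4:foll t1 ->
7. deliver 4→2:  nop
8. propose(2,'q'):  <2:lead t1 q>
9. deliver 2→0:  <0:foll t1 q>
10. deliver 0→2:  nop
11. deliver 2→4:  <4:foll t1 q>
12. deliver 4→2:  nop
13. deliver 2→1:  <1:foll t1 ->
14. deliver 1→2:  nop
15. deliver 2→3:  <3:foll t1 q>
16. deliver 3→2:  nop
17. timeout(2):  <2:cand t2 q>
18. deliver 2→4:  <4:foll t2 q>
19. deliver 4→2:  nop
20. deliver 2→0:  <0:foll t2 q>
21. deliver 0→2:  <2:lead t2 q>
22. deliver 2→1:  <1:foll t1 q>
23. deliver 1→2:  nop
24. deliver 3→0:  nop
25. deliver 4→3:  nop
26. deliver 3→4:  nop
27. crash(1):  <1:✗foll t1 q>
28. deliver 0→1:  nop
29. propose(2,'r'):  <2:lead t2 q,r>
30. recover(1):  <1:foll t1 q>
31. crash(4):  <4:✗foll t2 q>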